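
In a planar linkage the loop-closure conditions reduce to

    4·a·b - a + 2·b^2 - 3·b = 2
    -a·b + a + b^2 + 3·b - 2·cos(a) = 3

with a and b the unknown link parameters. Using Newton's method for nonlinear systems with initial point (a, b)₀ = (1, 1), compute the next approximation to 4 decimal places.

(0.8876, 1.0674)

At (1, 1): F = (0.0000, -0.080605).
Jacobian J = [[4·b - 1, 4·a + 4·b - 3], [-b + 2·sin(a) + 1, -a + 2·b + 3]].
At the point, J = [[3.0000, 5.0000], [1.682942, 4.0000]] (det J = 3.585290).
Solving J·Δ = −F gives Δ = (-0.1124, 0.0674).
Then the next iterate is (a, b)₁ = (0.8876, 1.0674).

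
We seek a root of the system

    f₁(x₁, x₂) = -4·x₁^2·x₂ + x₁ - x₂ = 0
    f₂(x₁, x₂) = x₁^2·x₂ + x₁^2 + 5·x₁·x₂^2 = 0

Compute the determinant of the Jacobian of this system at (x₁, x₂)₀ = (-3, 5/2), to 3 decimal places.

J = [[-8·x₁·x₂ + 1, -4·x₁^2 - 1], [2·x₁·x₂ + 2·x₁ + 5·x₂^2, x₁^2 + 10·x₁·x₂]].
At the point, J = [[61.000, -37.000], [10.250, -66.000]].
det J = -3646.750.

-3646.750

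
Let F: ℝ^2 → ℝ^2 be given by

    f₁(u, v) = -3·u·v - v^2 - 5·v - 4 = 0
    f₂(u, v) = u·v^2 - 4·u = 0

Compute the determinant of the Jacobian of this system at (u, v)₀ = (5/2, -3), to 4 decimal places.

J = [[-3·v, -3·u - 2·v - 5], [v^2 - 4, 2·u·v]].
At the point, J = [[9.0000, -6.5000], [5.0000, -15.0000]].
det J = -102.5000.

-102.5000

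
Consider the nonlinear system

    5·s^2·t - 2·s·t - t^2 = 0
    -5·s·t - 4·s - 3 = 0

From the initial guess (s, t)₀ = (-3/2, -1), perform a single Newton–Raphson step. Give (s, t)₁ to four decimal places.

(-1.1292, -0.4494)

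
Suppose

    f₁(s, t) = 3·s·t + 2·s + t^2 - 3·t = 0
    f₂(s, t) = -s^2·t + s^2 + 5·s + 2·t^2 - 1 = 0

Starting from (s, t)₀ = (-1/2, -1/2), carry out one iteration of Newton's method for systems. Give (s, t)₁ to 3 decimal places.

At (-1/2, -1/2): F = (1.500, -2.625).
Jacobian J = [[3·t + 2, 3·s + 2·t - 3], [-2·s·t + 2·s + 5, -s^2 + 4·t]].
At the point, J = [[0.500, -5.500], [3.500, -2.250]] (det J = 18.125).
Solving J·Δ = −F gives Δ = (0.983, 0.362).
Then the next iterate is (s, t)₁ = (0.483, -0.138).

(0.483, -0.138)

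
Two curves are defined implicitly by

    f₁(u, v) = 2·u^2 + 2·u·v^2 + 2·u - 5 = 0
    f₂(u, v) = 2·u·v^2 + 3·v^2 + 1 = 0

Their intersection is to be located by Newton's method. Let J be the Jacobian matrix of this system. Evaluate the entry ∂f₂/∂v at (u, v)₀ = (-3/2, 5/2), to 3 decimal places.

∂f₂/∂v = 4·u·v + 6·v.
At (-3/2, 5/2) this is 0.000.

0.000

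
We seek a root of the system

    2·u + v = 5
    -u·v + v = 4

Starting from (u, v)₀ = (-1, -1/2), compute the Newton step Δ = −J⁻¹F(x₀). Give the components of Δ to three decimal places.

(2.857, 1.786)

At (-1, -1/2): F = (-7.500, -5.000).
Jacobian J = [[2, 1], [-v, -u + 1]].
At the point, J = [[2.000, 1.000], [0.500, 2.000]] (det J = 3.500).
Solving J·Δ = −F gives Δ = (2.857, 1.786).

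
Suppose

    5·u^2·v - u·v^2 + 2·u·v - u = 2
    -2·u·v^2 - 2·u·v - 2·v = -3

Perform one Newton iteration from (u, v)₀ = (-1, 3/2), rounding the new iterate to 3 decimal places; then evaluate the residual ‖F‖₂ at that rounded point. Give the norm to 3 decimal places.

At (-1, 3/2): F = (5.750, 7.500).
Jacobian J = [[10·u·v - v^2 + 2·v - 1, 5·u^2 - 2·u·v + 2·u], [-2·v^2 - 2·v, -4·u·v - 2·u - 2]].
At the point, J = [[-15.250, 6.000], [-7.500, 6.000]] (det J = -46.500).
Solving J·Δ = −F gives Δ = (-0.226, -1.532).
Then the next iterate is (u, v)₁ = (-1.226, -0.032).
Re-evaluating at (-1.226, -0.032): F = (-0.93477, 2.98805), so ‖F‖₂ = 3.131.

3.131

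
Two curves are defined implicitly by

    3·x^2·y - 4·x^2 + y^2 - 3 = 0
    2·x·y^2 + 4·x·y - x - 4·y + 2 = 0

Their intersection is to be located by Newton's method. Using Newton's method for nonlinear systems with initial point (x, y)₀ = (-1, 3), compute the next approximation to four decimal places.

(1.1475, 4.1639)

At (-1, 3): F = (11.0000, -39.0000).
Jacobian J = [[6·x·y - 8·x, 3·x^2 + 2·y], [2·y^2 + 4·y - 1, 4·x·y + 4·x - 4]].
At the point, J = [[-10.0000, 9.0000], [29.0000, -20.0000]] (det J = -61.0000).
Solving J·Δ = −F gives Δ = (2.1475, 1.1639).
Then the next iterate is (x, y)₁ = (1.1475, 4.1639).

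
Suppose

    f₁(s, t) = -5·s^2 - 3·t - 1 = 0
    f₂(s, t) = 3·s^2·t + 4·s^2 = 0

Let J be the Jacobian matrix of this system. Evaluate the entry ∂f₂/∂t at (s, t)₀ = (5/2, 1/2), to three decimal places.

18.750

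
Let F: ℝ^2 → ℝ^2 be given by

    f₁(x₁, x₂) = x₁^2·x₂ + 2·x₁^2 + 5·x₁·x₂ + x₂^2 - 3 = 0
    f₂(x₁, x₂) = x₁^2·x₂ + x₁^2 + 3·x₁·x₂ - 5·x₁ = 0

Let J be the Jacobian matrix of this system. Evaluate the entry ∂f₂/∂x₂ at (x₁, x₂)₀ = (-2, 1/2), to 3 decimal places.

∂f₂/∂x₂ = x₁^2 + 3·x₁.
At (-2, 1/2) this is -2.000.

-2.000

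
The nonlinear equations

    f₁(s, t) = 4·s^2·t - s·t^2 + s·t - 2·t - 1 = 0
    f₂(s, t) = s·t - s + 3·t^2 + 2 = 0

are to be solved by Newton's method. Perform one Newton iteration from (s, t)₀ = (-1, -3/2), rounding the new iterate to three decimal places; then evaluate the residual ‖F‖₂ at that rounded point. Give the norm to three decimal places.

3.672

At (-1, -3/2): F = (-0.250, 11.250).
Jacobian J = [[8·s·t - t^2 + t, 4·s^2 - 2·s·t + s - 2], [t - 1, s + 6·t]].
At the point, J = [[8.250, -2.000], [-2.500, -10.000]] (det J = -87.500).
Solving J·Δ = −F gives Δ = (0.286, 1.054).
Then the next iterate is (s, t)₁ = (-0.714, -0.446).
Re-evaluating at (-0.714, -0.446): F = (-0.55701, 3.62919), so ‖F‖₂ = 3.672.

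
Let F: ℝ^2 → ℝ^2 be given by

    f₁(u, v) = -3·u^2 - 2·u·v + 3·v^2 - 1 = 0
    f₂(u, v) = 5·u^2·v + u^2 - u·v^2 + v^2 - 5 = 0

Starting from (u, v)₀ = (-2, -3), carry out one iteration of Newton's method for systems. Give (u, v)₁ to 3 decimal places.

At (-2, -3): F = (2.000, -34.000).
Jacobian J = [[-6·u - 2·v, -2·u + 6·v], [10·u·v + 2·u - v^2, 5·u^2 - 2·u·v + 2·v]].
At the point, J = [[18.000, -14.000], [47.000, 2.000]] (det J = 694.000).
Solving J·Δ = −F gives Δ = (0.680, 1.017).
Then the next iterate is (u, v)₁ = (-1.320, -1.983).

(-1.320, -1.983)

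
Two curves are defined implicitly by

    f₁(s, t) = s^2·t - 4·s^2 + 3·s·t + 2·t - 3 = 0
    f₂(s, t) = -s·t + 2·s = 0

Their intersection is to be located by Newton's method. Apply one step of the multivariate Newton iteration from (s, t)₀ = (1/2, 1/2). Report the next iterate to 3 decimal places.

(0.122, 0.865)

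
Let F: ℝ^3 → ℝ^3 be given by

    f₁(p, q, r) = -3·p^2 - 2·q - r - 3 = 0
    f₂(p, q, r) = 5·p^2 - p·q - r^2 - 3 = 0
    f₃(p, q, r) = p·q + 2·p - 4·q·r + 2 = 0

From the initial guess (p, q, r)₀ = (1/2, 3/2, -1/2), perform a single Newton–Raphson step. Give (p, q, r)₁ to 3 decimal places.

(0.826, -2.035, -0.658)

At (1/2, 3/2, -1/2): F = (-6.250, -2.750, 6.750).
Jacobian J = [[-6·p, -2, -1], [10·p - q, -p, -2·r], [q + 2, p - 4·r, -4·q]].
At the point, J = [[-3.000, -2.000, -1.000], [3.500, -0.500, 1.000], [3.500, 2.500, -6.000]] (det J = -61.000).
Solving J·Δ = −F gives Δ = (0.326, -3.535, -0.158).
Then the next iterate is (p, q, r)₁ = (0.826, -2.035, -0.658).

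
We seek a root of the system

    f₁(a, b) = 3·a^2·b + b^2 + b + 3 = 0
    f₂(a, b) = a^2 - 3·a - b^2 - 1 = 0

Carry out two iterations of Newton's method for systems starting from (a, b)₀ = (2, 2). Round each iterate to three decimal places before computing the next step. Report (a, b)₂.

(5.304, -0.950)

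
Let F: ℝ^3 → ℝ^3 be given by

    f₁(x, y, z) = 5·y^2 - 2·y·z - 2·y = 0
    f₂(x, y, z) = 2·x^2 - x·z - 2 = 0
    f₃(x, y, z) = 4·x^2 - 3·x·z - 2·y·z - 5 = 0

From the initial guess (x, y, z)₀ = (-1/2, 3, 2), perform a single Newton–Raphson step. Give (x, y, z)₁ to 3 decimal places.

(-0.759, 1.606, 0.926)

At (-1/2, 3, 2): F = (27.000, -0.500, -13.000).
Jacobian J = [[0, 10·y - 2·z - 2, -2·y], [4·x - z, 0, -x], [8·x - 3·z, -2·z, -3·x - 2·y]].
At the point, J = [[0.000, 24.000, -6.000], [-4.000, 0.000, 0.500], [-10.000, -4.000, -4.500]] (det J = -648.000).
Solving J·Δ = −F gives Δ = (-0.259, -1.394, -1.074).
Then the next iterate is (x, y, z)₁ = (-0.759, 1.606, 0.926).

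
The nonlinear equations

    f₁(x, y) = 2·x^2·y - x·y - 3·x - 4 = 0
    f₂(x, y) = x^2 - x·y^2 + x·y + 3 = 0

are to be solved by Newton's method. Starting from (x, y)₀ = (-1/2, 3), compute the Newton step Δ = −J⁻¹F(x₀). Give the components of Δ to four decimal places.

(-0.2174, -3.1087)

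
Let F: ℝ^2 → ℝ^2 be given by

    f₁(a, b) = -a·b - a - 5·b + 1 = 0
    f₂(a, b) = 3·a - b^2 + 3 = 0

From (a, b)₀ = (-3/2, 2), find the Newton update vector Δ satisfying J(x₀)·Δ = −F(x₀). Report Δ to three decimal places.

At (-3/2, 2): F = (-4.500, -5.500).
Jacobian J = [[-b - 1, -a - 5], [3, -2·b]].
At the point, J = [[-3.000, -3.500], [3.000, -4.000]] (det J = 22.500).
Solving J·Δ = −F gives Δ = (0.056, -1.333).

(0.056, -1.333)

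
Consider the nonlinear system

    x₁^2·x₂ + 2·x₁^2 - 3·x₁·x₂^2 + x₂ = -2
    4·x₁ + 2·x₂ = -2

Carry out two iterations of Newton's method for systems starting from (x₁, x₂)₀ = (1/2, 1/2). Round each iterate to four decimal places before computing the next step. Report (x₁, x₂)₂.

(-0.6400, 0.2800)

At (1/2, 1/2): F = (2.7500, 5.0000).
Jacobian J = [[2·x₁·x₂ + 4·x₁ - 3·x₂^2, x₁^2 - 6·x₁·x₂ + 1], [4, 2]].
At the point, J = [[1.7500, -0.2500], [4.0000, 2.0000]] (det J = 4.5000).
Solving J·Δ = −F gives Δ = (-1.5000, 0.5000).
Then the next iterate is (x₁, x₂)₁ = (-1.0000, 1.0000).
Round to (-1.0000, 1.0000) and repeat: F = (9.0000, 0.0000), J = [[-9.0000, 8.0000], [4.0000, 2.0000]].
Δ = (0.3600, -0.7200), so (x₁, x₂)₂ = (-0.6400, 0.2800).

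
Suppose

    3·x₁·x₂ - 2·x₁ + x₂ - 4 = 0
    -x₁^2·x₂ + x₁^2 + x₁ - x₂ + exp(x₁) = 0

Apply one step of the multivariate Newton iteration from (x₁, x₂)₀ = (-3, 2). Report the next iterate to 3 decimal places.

At (-3, 2): F = (-14.000, -13.95021).
Jacobian J = [[3·x₂ - 2, 3·x₁ + 1], [-2·x₁·x₂ + 2·x₁ + exp(x₁) + 1, -x₁^2 - 1]].
At the point, J = [[4.000, -8.000], [7.04979, -10.000]] (det J = 16.39830).
Solving J·Δ = −F gives Δ = (-1.732, -2.616).
Then the next iterate is (x₁, x₂)₁ = (-4.732, -0.616).

(-4.732, -0.616)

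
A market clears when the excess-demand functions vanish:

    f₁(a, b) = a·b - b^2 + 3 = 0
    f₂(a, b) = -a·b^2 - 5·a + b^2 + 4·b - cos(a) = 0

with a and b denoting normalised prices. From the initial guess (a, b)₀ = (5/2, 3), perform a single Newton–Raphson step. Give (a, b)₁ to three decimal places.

(1.633, 2.685)

At (5/2, 3): F = (1.500, -13.19886).
Jacobian J = [[b, a - 2·b], [-b^2 + sin(a) - 5, -2·a·b + 2·b + 4]].
At the point, J = [[3.000, -3.500], [-13.40153, -5.000]] (det J = -61.90535).
Solving J·Δ = −F gives Δ = (-0.867, -0.315).
Then the next iterate is (a, b)₁ = (1.633, 2.685).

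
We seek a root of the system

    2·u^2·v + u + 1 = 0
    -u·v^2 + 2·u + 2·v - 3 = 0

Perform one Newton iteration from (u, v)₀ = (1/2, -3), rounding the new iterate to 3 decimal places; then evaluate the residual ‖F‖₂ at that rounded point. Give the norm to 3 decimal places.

2.324

At (1/2, -3): F = (0.000, -12.500).
Jacobian J = [[4·u·v + 1, 2·u^2], [-v^2 + 2, -2·u·v + 2]].
At the point, J = [[-5.000, 0.500], [-7.000, 5.000]] (det J = -21.500).
Solving J·Δ = −F gives Δ = (0.291, 2.907).
Then the next iterate is (u, v)₁ = (0.791, -0.093).
Re-evaluating at (0.791, -0.093): F = (1.67462, -1.61084), so ‖F‖₂ = 2.324.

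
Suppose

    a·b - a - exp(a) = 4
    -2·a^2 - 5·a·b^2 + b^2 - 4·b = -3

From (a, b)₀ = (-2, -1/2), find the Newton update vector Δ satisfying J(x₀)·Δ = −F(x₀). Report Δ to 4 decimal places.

At (-2, -1/2): F = (-1.135335, -0.2500).
Jacobian J = [[b - exp(a) - 1, a], [-4·a - 5·b^2, -10·a·b + 2·b - 4]].
At the point, J = [[-1.635335, -2.0000], [6.7500, -15.0000]] (det J = 38.030029).
Solving J·Δ = −F gives Δ = (-0.4347, -0.2123).

(-0.4347, -0.2123)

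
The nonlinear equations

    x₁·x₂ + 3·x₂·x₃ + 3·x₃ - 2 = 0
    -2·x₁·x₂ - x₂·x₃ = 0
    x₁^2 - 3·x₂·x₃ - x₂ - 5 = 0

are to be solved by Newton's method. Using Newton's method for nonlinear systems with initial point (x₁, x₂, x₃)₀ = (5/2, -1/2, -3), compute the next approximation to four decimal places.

(-0.6953, 0.3672, 4.8594)

At (5/2, -1/2, -3): F = (-7.7500, 1.0000, -2.7500).
Jacobian J = [[x₂, x₁ + 3·x₃, 3·x₂ + 3], [-2·x₂, -2·x₁ - x₃, -x₂], [2·x₁, -3·x₃ - 1, -3·x₂]].
At the point, J = [[-0.5000, -6.5000, 1.5000], [1.0000, -2.0000, 0.5000], [5.0000, 8.0000, 1.5000]] (det J = 24.0000).
Solving J·Δ = −F gives Δ = (-3.1953, 0.8672, 7.8594).
Then the next iterate is (x₁, x₂, x₃)₁ = (-0.6953, 0.3672, 4.8594).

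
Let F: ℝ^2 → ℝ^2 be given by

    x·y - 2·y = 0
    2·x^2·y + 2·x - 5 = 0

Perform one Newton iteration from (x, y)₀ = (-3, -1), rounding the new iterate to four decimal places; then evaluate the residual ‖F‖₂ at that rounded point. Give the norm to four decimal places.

10.5135

At (-3, -1): F = (5.0000, -29.0000).
Jacobian J = [[y, x - 2], [4·x·y + 2, 2·x^2]].
At the point, J = [[-1.0000, -5.0000], [14.0000, 18.0000]] (det J = 52.0000).
Solving J·Δ = −F gives Δ = (1.0577, 0.7885).
Then the next iterate is (x, y)₁ = (-1.9423, -0.2115).
Re-evaluating at (-1.9423, -0.2115): F = (0.833796, -10.480380), so ‖F‖₂ = 10.5135.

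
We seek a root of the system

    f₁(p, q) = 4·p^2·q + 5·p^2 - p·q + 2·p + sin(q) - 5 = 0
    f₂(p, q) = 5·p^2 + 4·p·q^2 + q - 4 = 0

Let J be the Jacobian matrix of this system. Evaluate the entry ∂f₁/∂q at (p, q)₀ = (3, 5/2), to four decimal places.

32.1989

∂f₁/∂q = 4·p^2 - p + cos(q).
At (3, 5/2) this is 32.1989.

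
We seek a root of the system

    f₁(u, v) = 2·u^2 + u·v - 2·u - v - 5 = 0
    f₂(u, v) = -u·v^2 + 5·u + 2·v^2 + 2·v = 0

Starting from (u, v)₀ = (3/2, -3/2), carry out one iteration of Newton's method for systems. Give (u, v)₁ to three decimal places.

At (3/2, -3/2): F = (-4.250, 5.625).
Jacobian J = [[4·u + v - 2, u - 1], [-v^2 + 5, -2·u·v + 4·v + 2]].
At the point, J = [[2.500, 0.500], [2.750, 0.500]] (det J = -0.125).
Solving J·Δ = −F gives Δ = (-39.500, 206.000).
Then the next iterate is (u, v)₁ = (-38.000, 204.500).

(-38.000, 204.500)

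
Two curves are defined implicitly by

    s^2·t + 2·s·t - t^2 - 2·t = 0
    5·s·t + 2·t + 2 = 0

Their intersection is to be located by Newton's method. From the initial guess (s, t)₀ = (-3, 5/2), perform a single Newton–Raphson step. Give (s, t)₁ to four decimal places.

(-2.5931, 0.5451)

At (-3, 5/2): F = (-3.7500, -30.5000).
Jacobian J = [[2·s·t + 2·t, s^2 + 2·s - 2·t - 2], [5·t, 5·s + 2]].
At the point, J = [[-10.0000, -4.0000], [12.5000, -13.0000]] (det J = 180.0000).
Solving J·Δ = −F gives Δ = (0.4069, -1.9549).
Then the next iterate is (s, t)₁ = (-2.5931, 0.5451).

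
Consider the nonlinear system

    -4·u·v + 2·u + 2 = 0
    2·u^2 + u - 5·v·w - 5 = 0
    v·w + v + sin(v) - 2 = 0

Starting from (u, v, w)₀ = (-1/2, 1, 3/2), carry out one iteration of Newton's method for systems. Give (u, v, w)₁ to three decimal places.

(2.088, 2.088, -3.150)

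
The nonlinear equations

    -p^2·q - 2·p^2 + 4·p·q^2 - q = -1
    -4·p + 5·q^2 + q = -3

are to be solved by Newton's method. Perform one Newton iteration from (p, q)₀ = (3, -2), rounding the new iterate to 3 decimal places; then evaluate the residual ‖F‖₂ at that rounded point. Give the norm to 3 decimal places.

At (3, -2): F = (51.000, 9.000).
Jacobian J = [[-2·p·q - 4·p + 4·q^2, -p^2 + 8·p·q - 1], [-4, 10·q + 1]].
At the point, J = [[16.000, -58.000], [-4.000, -19.000]] (det J = -536.000).
Solving J·Δ = −F gives Δ = (-0.834, 0.649).
Then the next iterate is (p, q)₁ = (2.166, -1.351).
Re-evaluating at (2.166, -1.351): F = (15.11972, 2.11100), so ‖F‖₂ = 15.266.

15.266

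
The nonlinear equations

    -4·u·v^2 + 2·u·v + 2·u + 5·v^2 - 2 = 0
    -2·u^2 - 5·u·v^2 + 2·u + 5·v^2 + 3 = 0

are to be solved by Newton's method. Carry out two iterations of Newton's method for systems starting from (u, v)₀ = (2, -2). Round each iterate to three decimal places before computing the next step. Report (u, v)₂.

(1.844, -0.378)

At (2, -2): F = (-18.000, -21.000).
Jacobian J = [[-4·v^2 + 2·v + 2, -8·u·v + 2·u + 10·v], [-4·u - 5·v^2 + 2, -10·u·v + 10·v]].
At the point, J = [[-18.000, 16.000], [-26.000, 20.000]] (det J = 56.000).
Solving J·Δ = −F gives Δ = (0.429, 1.607).
Then the next iterate is (u, v)₁ = (2.429, -0.393).
Round to (2.429, -0.393) and repeat: F = (0.22042, -5.04562), J = [[0.59620, 8.56478], [-8.48824, 5.61597]].
Δ = (-0.585, 0.015), so (u, v)₂ = (1.844, -0.378).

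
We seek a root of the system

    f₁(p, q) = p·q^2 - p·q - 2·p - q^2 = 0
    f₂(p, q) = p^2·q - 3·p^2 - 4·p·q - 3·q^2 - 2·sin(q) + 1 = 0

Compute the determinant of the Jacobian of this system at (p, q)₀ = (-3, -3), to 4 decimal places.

J = [[q^2 - q - 2, 2·p·q - p - 2·q], [2·p·q - 6·p - 4·q, p^2 - 4·p - 6·q - 2·cos(q)]].
At the point, J = [[10.0000, 27.0000], [48.0000, 40.979985]].
det J = -886.2002.

-886.2002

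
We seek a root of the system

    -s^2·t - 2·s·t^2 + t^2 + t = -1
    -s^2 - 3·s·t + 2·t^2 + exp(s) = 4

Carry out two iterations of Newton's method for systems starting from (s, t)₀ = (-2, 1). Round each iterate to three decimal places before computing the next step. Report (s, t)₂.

(-3.536, 1.215)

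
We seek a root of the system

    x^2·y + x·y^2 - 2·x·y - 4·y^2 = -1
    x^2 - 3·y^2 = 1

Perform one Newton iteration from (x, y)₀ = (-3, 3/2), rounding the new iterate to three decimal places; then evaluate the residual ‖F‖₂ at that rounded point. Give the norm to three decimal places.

2.653

At (-3, 3/2): F = (7.750, 1.250).
Jacobian J = [[2·x·y + y^2 - 2·y, x^2 + 2·x·y - 2·x - 8·y], [2·x, -6·y]].
At the point, J = [[-9.750, -6.000], [-6.000, -9.000]] (det J = 51.750).
Solving J·Δ = −F gives Δ = (1.203, -0.663).
Then the next iterate is (x, y)₁ = (-1.797, 0.837).
Re-evaluating at (-1.797, 0.837): F = (2.64983, 0.12750), so ‖F‖₂ = 2.653.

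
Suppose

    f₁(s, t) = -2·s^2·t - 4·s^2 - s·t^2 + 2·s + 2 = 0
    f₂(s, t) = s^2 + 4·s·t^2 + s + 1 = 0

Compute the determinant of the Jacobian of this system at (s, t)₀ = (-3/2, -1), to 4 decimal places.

99.0000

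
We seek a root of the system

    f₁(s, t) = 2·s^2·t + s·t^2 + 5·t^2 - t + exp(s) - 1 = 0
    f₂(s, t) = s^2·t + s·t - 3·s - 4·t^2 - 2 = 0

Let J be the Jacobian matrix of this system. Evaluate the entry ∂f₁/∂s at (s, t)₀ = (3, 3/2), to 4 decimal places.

∂f₁/∂s = 4·s·t + t^2 + exp(s).
At (3, 3/2) this is 40.3355.

40.3355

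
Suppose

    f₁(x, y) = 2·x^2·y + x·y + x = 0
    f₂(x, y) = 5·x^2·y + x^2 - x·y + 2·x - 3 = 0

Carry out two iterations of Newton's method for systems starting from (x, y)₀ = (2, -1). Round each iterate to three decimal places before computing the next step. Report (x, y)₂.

At (2, -1): F = (-8.000, -13.000).
Jacobian J = [[4·x·y + y + 1, 2·x^2 + x], [10·x·y + 2·x - y + 2, 5·x^2 - x]].
At the point, J = [[-8.000, 10.000], [-13.000, 18.000]] (det J = -14.000).
Solving J·Δ = −F gives Δ = (-1.000, 0.000).
Then the next iterate is (x, y)₁ = (1.000, -1.000).
Round to (1.000, -1.000) and repeat: F = (-2.000, -4.000), J = [[-4.000, 3.000], [-5.000, 4.000]].
Δ = (4.000, 6.000), so (x, y)₂ = (5.000, 5.000).

(5.000, 5.000)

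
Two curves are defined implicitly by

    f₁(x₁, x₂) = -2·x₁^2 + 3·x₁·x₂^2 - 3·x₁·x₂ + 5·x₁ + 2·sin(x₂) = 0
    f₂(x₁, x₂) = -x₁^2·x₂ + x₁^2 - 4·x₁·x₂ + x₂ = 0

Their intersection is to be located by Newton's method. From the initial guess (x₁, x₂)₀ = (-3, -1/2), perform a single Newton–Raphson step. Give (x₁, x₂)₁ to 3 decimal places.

(-1.601, 0.198)

At (-3, -1/2): F = (-40.70885, 7.000).
Jacobian J = [[-4·x₁ + 3·x₂^2 - 3·x₂ + 5, 6·x₁·x₂ - 3·x₁ + 2·cos(x₂)], [-2·x₁·x₂ + 2·x₁ - 4·x₂, -x₁^2 - 4·x₁ + 1]].
At the point, J = [[19.250, 19.75517], [-7.000, 4.000]] (det J = 215.28616).
Solving J·Δ = −F gives Δ = (1.399, 0.698).
Then the next iterate is (x₁, x₂)₁ = (-1.601, 0.198).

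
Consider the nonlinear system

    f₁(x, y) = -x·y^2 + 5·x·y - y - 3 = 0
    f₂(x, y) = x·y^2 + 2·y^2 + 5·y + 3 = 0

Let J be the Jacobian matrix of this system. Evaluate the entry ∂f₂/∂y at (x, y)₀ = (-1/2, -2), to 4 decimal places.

∂f₂/∂y = 2·x·y + 4·y + 5.
At (-1/2, -2) this is -1.0000.

-1.0000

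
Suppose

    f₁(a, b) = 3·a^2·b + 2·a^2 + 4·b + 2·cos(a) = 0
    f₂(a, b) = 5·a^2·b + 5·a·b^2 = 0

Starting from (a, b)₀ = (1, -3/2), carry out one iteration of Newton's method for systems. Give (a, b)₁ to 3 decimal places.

(0.485, -0.932)

At (1, -3/2): F = (-7.41940, 3.750).
Jacobian J = [[6·a·b + 4·a - 2·sin(a), 3·a^2 + 4], [10·a·b + 5·b^2, 5·a^2 + 10·a·b]].
At the point, J = [[-6.68294, 7.000], [-3.750, -10.000]] (det J = 93.07942).
Solving J·Δ = −F gives Δ = (-0.515, 0.568).
Then the next iterate is (a, b)₁ = (0.485, -0.932).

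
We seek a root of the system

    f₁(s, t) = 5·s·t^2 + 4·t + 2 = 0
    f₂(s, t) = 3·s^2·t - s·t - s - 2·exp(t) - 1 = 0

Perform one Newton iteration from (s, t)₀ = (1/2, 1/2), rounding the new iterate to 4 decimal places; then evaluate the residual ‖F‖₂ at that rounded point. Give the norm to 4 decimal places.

75.8423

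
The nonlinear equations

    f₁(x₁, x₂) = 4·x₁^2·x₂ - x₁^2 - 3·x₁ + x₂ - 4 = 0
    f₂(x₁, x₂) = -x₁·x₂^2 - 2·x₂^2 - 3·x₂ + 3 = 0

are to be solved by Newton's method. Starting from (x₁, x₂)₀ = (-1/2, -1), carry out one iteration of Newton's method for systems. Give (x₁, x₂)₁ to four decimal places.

At (-1/2, -1): F = (-4.7500, 4.5000).
Jacobian J = [[8·x₁·x₂ - 2·x₁ - 3, 4·x₁^2 + 1], [-x₂^2, -2·x₁·x₂ - 4·x₂ - 3]].
At the point, J = [[2.0000, 2.0000], [-1.0000, 0.0000]] (det J = 2.0000).
Solving J·Δ = −F gives Δ = (4.5000, -2.1250).
Then the next iterate is (x₁, x₂)₁ = (4.0000, -3.1250).

(4.0000, -3.1250)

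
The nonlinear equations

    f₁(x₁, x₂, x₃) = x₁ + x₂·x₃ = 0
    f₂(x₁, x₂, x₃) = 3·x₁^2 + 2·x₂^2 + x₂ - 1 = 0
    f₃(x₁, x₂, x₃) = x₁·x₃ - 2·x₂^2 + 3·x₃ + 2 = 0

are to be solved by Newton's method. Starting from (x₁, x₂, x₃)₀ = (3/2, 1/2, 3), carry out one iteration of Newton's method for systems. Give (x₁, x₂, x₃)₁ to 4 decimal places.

At (3/2, 1/2, 3): F = (3.0000, 6.7500, 15.0000).
Jacobian J = [[1, x₃, x₂], [6·x₁, 4·x₂ + 1, 0], [x₃, -4·x₂, x₁ + 3]].
At the point, J = [[1.0000, 3.0000, 0.5000], [9.0000, 3.0000, 0.0000], [3.0000, -2.0000, 4.5000]] (det J = -121.5000).
Solving J·Δ = −F gives Δ = (-0.6574, -0.2778, -3.0185).
Then the next iterate is (x₁, x₂, x₃)₁ = (0.8426, 0.2222, -0.0185).

(0.8426, 0.2222, -0.0185)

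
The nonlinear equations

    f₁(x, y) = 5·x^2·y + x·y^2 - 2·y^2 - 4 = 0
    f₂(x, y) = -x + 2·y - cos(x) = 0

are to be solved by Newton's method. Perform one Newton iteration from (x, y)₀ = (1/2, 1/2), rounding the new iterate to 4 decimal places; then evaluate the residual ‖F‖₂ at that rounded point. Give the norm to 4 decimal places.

15.2790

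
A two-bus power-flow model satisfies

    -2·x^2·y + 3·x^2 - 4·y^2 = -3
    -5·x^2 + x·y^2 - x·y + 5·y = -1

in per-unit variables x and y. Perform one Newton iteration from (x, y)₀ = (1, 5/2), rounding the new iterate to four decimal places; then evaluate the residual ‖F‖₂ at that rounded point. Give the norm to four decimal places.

At (1, 5/2): F = (-24.0000, 12.2500).
Jacobian J = [[-4·x·y + 6·x, -2·x^2 - 8·y], [-10·x + y^2 - y, 2·x·y - x + 5]].
At the point, J = [[-4.0000, -22.0000], [-6.2500, 9.0000]] (det J = -173.5000).
Solving J·Δ = −F gives Δ = (0.3084, -1.1470).
Then the next iterate is (x, y)₁ = (1.3084, 1.3530).
Re-evaluating at (1.3084, 1.3530): F = (-3.819134, -0.169649), so ‖F‖₂ = 3.8229.

3.8229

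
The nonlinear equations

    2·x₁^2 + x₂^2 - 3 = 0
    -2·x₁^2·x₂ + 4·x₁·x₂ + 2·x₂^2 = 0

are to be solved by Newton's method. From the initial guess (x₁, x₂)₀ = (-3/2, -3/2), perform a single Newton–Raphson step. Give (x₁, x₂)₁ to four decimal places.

At (-3/2, -3/2): F = (3.7500, 20.2500).
Jacobian J = [[4·x₁, 2·x₂], [-4·x₁·x₂ + 4·x₂, -2·x₁^2 + 4·x₁ + 4·x₂]].
At the point, J = [[-6.0000, -3.0000], [-15.0000, -16.5000]] (det J = 54.0000).
Solving J·Δ = −F gives Δ = (0.0208, 1.2083).
Then the next iterate is (x₁, x₂)₁ = (-1.4792, -0.2917).

(-1.4792, -0.2917)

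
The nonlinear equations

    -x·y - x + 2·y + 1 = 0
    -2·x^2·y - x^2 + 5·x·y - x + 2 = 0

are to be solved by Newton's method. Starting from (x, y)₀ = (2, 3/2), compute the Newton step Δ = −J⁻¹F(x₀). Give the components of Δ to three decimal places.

At (2, 3/2): F = (-1.000, -1.000).
Jacobian J = [[-y - 1, -x + 2], [-4·x·y - 2·x + 5·y - 1, -2·x^2 + 5·x]].
At the point, J = [[-2.500, 0.000], [-9.500, 2.000]] (det J = -5.000).
Solving J·Δ = −F gives Δ = (-0.400, -1.400).

(-0.400, -1.400)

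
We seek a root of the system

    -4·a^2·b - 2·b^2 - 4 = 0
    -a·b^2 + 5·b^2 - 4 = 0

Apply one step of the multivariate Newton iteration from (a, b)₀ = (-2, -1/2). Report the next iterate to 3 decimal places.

(-0.933, -0.860)

At (-2, -1/2): F = (3.500, -2.250).
Jacobian J = [[-8·a·b, -4·a^2 - 4·b], [-b^2, -2·a·b + 10·b]].
At the point, J = [[-8.000, -14.000], [-0.250, -7.000]] (det J = 52.500).
Solving J·Δ = −F gives Δ = (1.067, -0.360).
Then the next iterate is (a, b)₁ = (-0.933, -0.860).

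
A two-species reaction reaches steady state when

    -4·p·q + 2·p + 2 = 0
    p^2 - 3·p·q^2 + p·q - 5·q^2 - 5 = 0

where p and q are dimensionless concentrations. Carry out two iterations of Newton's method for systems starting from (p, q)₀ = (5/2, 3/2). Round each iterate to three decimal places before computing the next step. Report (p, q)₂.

(2.989, 0.599)

At (5/2, 3/2): F = (-8.000, -23.125).
Jacobian J = [[-4·q + 2, -4·p], [2·p - 3·q^2 + q, -6·p·q + p - 10·q]].
At the point, J = [[-4.000, -10.000], [-0.250, -35.000]] (det J = 137.500).
Solving J·Δ = −F gives Δ = (-0.355, -0.658).
Then the next iterate is (p, q)₁ = (2.145, 0.842).
Round to (2.145, 0.842) and repeat: F = (-0.93436, -6.69989), J = [[-1.368, -8.580], [3.00511, -17.11154]].
Δ = (0.844, -0.243), so (p, q)₂ = (2.989, 0.599).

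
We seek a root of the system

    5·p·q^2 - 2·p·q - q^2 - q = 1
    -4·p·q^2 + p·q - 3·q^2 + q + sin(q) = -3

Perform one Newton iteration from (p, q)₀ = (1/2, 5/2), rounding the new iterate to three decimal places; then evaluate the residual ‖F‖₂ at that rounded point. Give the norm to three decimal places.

4.697

At (1/2, 5/2): F = (3.375, -23.90153).
Jacobian J = [[5·q^2 - 2·q, 10·p·q - 2·p - 2·q - 1], [-4·q^2 + q, -8·p·q + p - 6·q + cos(q) + 1]].
At the point, J = [[26.250, 5.500], [-22.500, -24.30114]] (det J = -514.15502).
Solving J·Δ = −F gives Δ = (0.096, -1.073).
Then the next iterate is (p, q)₁ = (0.596, 1.427).
Re-evaluating at (0.596, 1.427): F = (-0.09605, -4.69642), so ‖F‖₂ = 4.697.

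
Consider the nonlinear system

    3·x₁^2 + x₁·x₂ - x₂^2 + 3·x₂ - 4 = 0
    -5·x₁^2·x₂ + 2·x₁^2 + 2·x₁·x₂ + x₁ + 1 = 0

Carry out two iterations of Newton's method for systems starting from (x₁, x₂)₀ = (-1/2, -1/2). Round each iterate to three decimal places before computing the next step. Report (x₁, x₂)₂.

(-1.677, -1.051)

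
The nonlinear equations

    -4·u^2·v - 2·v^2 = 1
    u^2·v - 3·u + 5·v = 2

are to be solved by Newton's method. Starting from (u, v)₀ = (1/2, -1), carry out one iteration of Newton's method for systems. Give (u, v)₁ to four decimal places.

At (1/2, -1): F = (-2.0000, -8.7500).
Jacobian J = [[-8·u·v, -4·u^2 - 4·v], [2·u·v - 3, u^2 + 5]].
At the point, J = [[4.0000, 3.0000], [-4.0000, 5.2500]] (det J = 33.0000).
Solving J·Δ = −F gives Δ = (-0.4773, 1.3030).
Then the next iterate is (u, v)₁ = (0.0227, 0.3030).

(0.0227, 0.3030)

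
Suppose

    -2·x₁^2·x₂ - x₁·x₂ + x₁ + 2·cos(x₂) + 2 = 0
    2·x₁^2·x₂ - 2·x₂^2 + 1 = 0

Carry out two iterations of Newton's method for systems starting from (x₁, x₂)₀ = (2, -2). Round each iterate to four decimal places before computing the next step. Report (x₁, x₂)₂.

At (2, -2): F = (23.167706, -23.0000).
Jacobian J = [[-4·x₁·x₂ - x₂ + 1, -2·x₁^2 - x₁ - 2·sin(x₂)], [4·x₁·x₂, 2·x₁^2 - 4·x₂]].
At the point, J = [[19.0000, -8.181405], [-16.0000, 16.0000]] (det J = 173.097518).
Solving J·Δ = −F gives Δ = (-1.0544, 0.3831).
Then the next iterate is (x₁, x₂)₁ = (0.9456, -1.6169).
Round to (0.9456, -1.6169) and repeat: F = (7.273898, -7.120264), J = [[8.732663, -0.736044], [-6.115763, 8.255919]].
Δ = (-0.8109, 0.2618), so (x₁, x₂)₂ = (0.1347, -1.3551).

(0.1347, -1.3551)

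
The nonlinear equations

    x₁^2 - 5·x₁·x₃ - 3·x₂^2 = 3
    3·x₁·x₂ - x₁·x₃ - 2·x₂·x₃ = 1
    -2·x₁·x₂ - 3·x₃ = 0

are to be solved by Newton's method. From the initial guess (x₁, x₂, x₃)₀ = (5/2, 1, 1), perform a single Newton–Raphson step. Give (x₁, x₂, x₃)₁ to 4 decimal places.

(0.5561, 0.6707, 0.1780)

At (5/2, 1, 1): F = (-12.2500, 2.0000, -8.0000).
Jacobian J = [[2·x₁ - 5·x₃, -6·x₂, -5·x₁], [3·x₂ - x₃, 3·x₁ - 2·x₃, -x₁ - 2·x₂], [-2·x₂, -2·x₁, -3]].
At the point, J = [[0.0000, -6.0000, -12.5000], [2.0000, 5.5000, -4.5000], [-2.0000, -5.0000, -3.0000]] (det J = -102.5000).
Solving J·Δ = −F gives Δ = (-1.9439, -0.3293, -0.8220).
Then the next iterate is (x₁, x₂, x₃)₁ = (0.5561, 0.6707, 0.1780).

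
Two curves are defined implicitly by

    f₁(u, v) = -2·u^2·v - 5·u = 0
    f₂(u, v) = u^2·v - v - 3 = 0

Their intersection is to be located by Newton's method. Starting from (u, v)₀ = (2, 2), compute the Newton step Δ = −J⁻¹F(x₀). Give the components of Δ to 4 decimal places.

(54.0000, -145.0000)

At (2, 2): F = (-26.0000, 3.0000).
Jacobian J = [[-4·u·v - 5, -2·u^2], [2·u·v, u^2 - 1]].
At the point, J = [[-21.0000, -8.0000], [8.0000, 3.0000]] (det J = 1.0000).
Solving J·Δ = −F gives Δ = (54.0000, -145.0000).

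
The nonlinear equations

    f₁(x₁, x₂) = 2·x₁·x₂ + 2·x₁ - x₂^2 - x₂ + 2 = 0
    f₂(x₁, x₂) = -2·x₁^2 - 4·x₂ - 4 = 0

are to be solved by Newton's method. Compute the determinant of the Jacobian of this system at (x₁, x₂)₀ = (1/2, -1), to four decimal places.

4.0000

J = [[2·x₂ + 2, 2·x₁ - 2·x₂ - 1], [-4·x₁, -4]].
At the point, J = [[0.0000, 2.0000], [-2.0000, -4.0000]].
det J = 4.0000.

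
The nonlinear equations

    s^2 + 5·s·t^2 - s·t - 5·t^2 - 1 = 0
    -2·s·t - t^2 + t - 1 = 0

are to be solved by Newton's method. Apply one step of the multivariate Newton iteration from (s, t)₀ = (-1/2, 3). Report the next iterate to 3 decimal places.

At (-1/2, 3): F = (-66.750, -4.000).
Jacobian J = [[2·s + 5·t^2 - t, 10·s·t - s - 10·t], [-2·t, -2·s - 2·t + 1]].
At the point, J = [[41.000, -44.500], [-6.000, -4.000]] (det J = -431.000).
Solving J·Δ = −F gives Δ = (0.206, -1.310).
Then the next iterate is (s, t)₁ = (-0.294, 1.690).

(-0.294, 1.690)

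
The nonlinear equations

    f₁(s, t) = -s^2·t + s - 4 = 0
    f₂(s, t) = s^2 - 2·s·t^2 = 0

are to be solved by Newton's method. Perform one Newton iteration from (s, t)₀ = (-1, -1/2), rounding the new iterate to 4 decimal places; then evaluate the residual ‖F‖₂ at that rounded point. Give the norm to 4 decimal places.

158.0133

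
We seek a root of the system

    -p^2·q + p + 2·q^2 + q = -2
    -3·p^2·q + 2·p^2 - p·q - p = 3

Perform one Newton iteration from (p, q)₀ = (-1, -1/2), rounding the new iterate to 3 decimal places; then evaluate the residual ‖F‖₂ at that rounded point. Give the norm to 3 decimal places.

At (-1, -1/2): F = (1.500, 1.000).
Jacobian J = [[-2·p·q + 1, -p^2 + 4·q + 1], [-6·p·q + 4·p - q - 1, -3·p^2 - p]].
At the point, J = [[0.000, -2.000], [-7.500, -2.000]] (det J = -15.000).
Solving J·Δ = −F gives Δ = (-0.067, 0.750).
Then the next iterate is (p, q)₁ = (-1.067, 0.250).
Re-evaluating at (-1.067, 0.250): F = (1.02338, -0.24314), so ‖F‖₂ = 1.052.

1.052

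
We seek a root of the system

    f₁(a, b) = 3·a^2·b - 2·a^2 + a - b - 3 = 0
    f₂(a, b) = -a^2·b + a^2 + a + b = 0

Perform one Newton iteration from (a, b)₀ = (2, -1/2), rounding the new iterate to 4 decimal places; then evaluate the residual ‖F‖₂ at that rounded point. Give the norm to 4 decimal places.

5.0241

At (2, -1/2): F = (-14.5000, 7.5000).
Jacobian J = [[6·a·b - 4·a + 1, 3·a^2 - 1], [-2·a·b + 2·a + 1, -a^2 + 1]].
At the point, J = [[-13.0000, 11.0000], [7.0000, -3.0000]] (det J = -38.0000).
Solving J·Δ = −F gives Δ = (-1.0263, 0.1053).
Then the next iterate is (a, b)₁ = (0.9737, -0.3947).
Re-evaluating at (0.9737, -0.3947): F = (-4.650419, 1.901303), so ‖F‖₂ = 5.0241.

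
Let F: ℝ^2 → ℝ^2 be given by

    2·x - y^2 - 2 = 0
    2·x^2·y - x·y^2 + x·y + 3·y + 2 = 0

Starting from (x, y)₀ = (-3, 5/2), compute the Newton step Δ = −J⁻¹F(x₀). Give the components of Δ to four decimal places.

At (-3, 5/2): F = (-14.2500, 65.7500).
Jacobian J = [[2, -2·y], [4·x·y - y^2 + y, 2·x^2 - 2·x·y + x + 3]].
At the point, J = [[2.0000, -5.0000], [-33.7500, 33.0000]] (det J = -102.7500).
Solving J·Δ = −F gives Δ = (-1.3771, -3.4009).

(-1.3771, -3.4009)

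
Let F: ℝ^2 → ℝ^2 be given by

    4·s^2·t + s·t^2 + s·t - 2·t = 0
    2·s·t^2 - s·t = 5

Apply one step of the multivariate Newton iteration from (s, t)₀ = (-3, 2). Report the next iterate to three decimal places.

(-2.202, 1.133)

At (-3, 2): F = (50.000, -23.000).
Jacobian J = [[8·s·t + t^2 + t, 4·s^2 + 2·s·t + s - 2], [2·t^2 - t, 4·s·t - s]].
At the point, J = [[-42.000, 19.000], [6.000, -21.000]] (det J = 768.000).
Solving J·Δ = −F gives Δ = (0.798, -0.867).
Then the next iterate is (s, t)₁ = (-2.202, 1.133).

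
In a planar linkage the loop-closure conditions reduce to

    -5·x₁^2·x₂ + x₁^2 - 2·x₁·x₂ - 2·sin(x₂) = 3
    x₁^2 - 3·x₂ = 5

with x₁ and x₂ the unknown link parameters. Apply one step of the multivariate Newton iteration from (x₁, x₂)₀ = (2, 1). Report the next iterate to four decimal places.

(2.1703, -0.1063)

At (2, 1): F = (-24.682942, -4.0000).
Jacobian J = [[-10·x₁·x₂ + 2·x₁ - 2·x₂, -5·x₁^2 - 2·x₁ - 2·cos(x₂)], [2·x₁, -3]].
At the point, J = [[-18.0000, -25.080605], [4.0000, -3.0000]] (det J = 154.322418).
Solving J·Δ = −F gives Δ = (0.1703, -1.1063).
Then the next iterate is (x₁, x₂)₁ = (2.1703, -0.1063).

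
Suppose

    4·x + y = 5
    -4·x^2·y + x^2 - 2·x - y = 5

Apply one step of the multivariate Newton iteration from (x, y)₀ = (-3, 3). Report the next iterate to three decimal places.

At (-3, 3): F = (-14.000, -101.000).
Jacobian J = [[4, 1], [-8·x·y + 2·x - 2, -4·x^2 - 1]].
At the point, J = [[4.000, 1.000], [64.000, -37.000]] (det J = -212.000).
Solving J·Δ = −F gives Δ = (2.920, 2.321).
Then the next iterate is (x, y)₁ = (-0.080, 5.321).

(-0.080, 5.321)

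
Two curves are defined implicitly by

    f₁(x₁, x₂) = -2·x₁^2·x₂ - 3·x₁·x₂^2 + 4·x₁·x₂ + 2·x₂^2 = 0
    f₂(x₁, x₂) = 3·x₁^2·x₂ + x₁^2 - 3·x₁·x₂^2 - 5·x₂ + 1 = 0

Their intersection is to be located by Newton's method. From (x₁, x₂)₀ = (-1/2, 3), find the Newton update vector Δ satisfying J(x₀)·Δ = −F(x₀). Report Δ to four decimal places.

(-0.1200, -1.3557)

At (-1/2, 3): F = (24.0000, 2.0000).
Jacobian J = [[-4·x₁·x₂ - 3·x₂^2 + 4·x₂, -2·x₁^2 - 6·x₁·x₂ + 4·x₁ + 4·x₂], [6·x₁·x₂ + 2·x₁ - 3·x₂^2, 3·x₁^2 - 6·x₁·x₂ - 5]].
At the point, J = [[-9.0000, 18.5000], [-37.0000, 4.7500]] (det J = 641.7500).
Solving J·Δ = −F gives Δ = (-0.1200, -1.3557).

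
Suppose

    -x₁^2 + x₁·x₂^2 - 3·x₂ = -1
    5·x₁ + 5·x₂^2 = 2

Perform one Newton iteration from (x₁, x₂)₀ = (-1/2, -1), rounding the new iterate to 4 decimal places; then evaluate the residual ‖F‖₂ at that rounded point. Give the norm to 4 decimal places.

30.3356

At (-1/2, -1): F = (3.2500, 0.5000).
Jacobian J = [[-2·x₁ + x₂^2, 2·x₁·x₂ - 3], [5, 10·x₂]].
At the point, J = [[2.0000, -2.0000], [5.0000, -10.0000]] (det J = -10.0000).
Solving J·Δ = −F gives Δ = (-3.1500, -1.5250).
Then the next iterate is (x₁, x₂)₁ = (-3.6500, -2.5250).
Re-evaluating at (-3.6500, -2.5250): F = (-28.018531, 11.628125), so ‖F‖₂ = 30.3356.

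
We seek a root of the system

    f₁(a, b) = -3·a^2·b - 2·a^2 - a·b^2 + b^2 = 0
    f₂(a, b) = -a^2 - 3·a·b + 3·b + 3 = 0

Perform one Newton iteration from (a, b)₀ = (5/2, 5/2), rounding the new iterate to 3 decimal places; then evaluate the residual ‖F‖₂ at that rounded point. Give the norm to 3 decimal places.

At (5/2, 5/2): F = (-68.750, -14.500).
Jacobian J = [[-6·a·b - 4·a - b^2, -3·a^2 - 2·a·b + 2·b], [-2·a - 3·b, -3·a + 3]].
At the point, J = [[-53.750, -26.250], [-12.500, -4.500]] (det J = -86.250).
Solving J·Δ = −F gives Δ = (-0.826, -0.928).
Then the next iterate is (a, b)₁ = (1.674, 1.572).
Re-evaluating at (1.674, 1.572): F = (-20.48566, -2.98086), so ‖F‖₂ = 20.701.

20.701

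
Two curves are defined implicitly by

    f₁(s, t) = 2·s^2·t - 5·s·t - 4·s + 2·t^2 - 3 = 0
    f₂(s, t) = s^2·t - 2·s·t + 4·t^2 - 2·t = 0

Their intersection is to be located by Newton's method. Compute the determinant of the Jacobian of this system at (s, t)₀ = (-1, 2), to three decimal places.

-254.000

J = [[4·s·t - 5·t - 4, 2·s^2 - 5·s + 4·t], [2·s·t - 2·t, s^2 - 2·s + 8·t - 2]].
At the point, J = [[-22.000, 15.000], [-8.000, 17.000]].
det J = -254.000.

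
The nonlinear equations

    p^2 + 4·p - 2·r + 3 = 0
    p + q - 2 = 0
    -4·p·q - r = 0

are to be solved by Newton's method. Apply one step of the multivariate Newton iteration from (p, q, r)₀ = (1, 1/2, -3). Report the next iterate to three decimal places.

(-7.000, 9.000, -20.000)

At (1, 1/2, -3): F = (14.000, -0.500, 1.000).
Jacobian J = [[2·p + 4, 0, -2], [1, 1, 0], [-4·q, -4·p, -1]].
At the point, J = [[6.000, 0.000, -2.000], [1.000, 1.000, 0.000], [-2.000, -4.000, -1.000]] (det J = -2.000).
Solving J·Δ = −F gives Δ = (-8.000, 8.500, -17.000).
Then the next iterate is (p, q, r)₁ = (-7.000, 9.000, -20.000).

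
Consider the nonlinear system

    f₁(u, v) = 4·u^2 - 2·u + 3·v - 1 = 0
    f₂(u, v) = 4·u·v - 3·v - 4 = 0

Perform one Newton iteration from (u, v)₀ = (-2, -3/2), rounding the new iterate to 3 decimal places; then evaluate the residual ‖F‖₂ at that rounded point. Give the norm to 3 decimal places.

4.063

At (-2, -3/2): F = (14.500, 12.500).
Jacobian J = [[8·u - 2, 3], [4·v, 4·u - 3]].
At the point, J = [[-18.000, 3.000], [-6.000, -11.000]] (det J = 216.000).
Solving J·Δ = −F gives Δ = (0.912, 0.639).
Then the next iterate is (u, v)₁ = (-1.088, -0.861).
Re-evaluating at (-1.088, -0.861): F = (3.32798, 2.33007), so ‖F‖₂ = 4.063.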